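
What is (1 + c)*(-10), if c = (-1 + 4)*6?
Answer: -190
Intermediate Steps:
c = 18 (c = 3*6 = 18)
(1 + c)*(-10) = (1 + 18)*(-10) = 19*(-10) = -190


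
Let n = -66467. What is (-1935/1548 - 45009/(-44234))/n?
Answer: 20567/5880202556 ≈ 3.4977e-6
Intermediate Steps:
(-1935/1548 - 45009/(-44234))/n = (-1935/1548 - 45009/(-44234))/(-66467) = (-1935*1/1548 - 45009*(-1/44234))*(-1/66467) = (-5/4 + 45009/44234)*(-1/66467) = -20567/88468*(-1/66467) = 20567/5880202556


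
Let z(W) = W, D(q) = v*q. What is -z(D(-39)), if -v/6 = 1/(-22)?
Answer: 117/11 ≈ 10.636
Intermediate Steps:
v = 3/11 (v = -6/(-22) = -6*(-1/22) = 3/11 ≈ 0.27273)
D(q) = 3*q/11
-z(D(-39)) = -3*(-39)/11 = -1*(-117/11) = 117/11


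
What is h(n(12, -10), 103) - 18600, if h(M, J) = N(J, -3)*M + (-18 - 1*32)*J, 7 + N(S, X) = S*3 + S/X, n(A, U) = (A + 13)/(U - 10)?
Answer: -289015/12 ≈ -24085.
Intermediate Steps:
n(A, U) = (13 + A)/(-10 + U)
N(S, X) = -7 + 3*S + S/X (N(S, X) = -7 + (S*3 + S/X) = -7 + (3*S + S/X) = -7 + 3*S + S/X)
h(M, J) = -50*J + M*(-7 + 8*J/3) (h(M, J) = (-7 + 3*J + J/(-3))*M + (-18 - 1*32)*J = (-7 + 3*J + J*(-1/3))*M + (-18 - 32)*J = (-7 + 3*J - J/3)*M - 50*J = (-7 + 8*J/3)*M - 50*J = M*(-7 + 8*J/3) - 50*J = -50*J + M*(-7 + 8*J/3))
h(n(12, -10), 103) - 18600 = (-50*103 + ((13 + 12)/(-10 - 10))*(-21 + 8*103)/3) - 18600 = (-5150 + (25/(-20))*(-21 + 824)/3) - 18600 = (-5150 + (1/3)*(-1/20*25)*803) - 18600 = (-5150 + (1/3)*(-5/4)*803) - 18600 = (-5150 - 4015/12) - 18600 = -65815/12 - 18600 = -289015/12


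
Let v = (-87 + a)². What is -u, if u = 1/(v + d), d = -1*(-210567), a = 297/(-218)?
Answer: -47524/10378049277 ≈ -4.5793e-6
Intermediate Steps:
a = -297/218 (a = 297*(-1/218) = -297/218 ≈ -1.3624)
v = 371063169/47524 (v = (-87 - 297/218)² = (-19263/218)² = 371063169/47524 ≈ 7807.9)
d = 210567
u = 47524/10378049277 (u = 1/(371063169/47524 + 210567) = 1/(10378049277/47524) = 47524/10378049277 ≈ 4.5793e-6)
-u = -1*47524/10378049277 = -47524/10378049277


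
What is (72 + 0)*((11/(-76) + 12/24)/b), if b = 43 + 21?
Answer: 243/608 ≈ 0.39967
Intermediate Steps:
b = 64
(72 + 0)*((11/(-76) + 12/24)/b) = (72 + 0)*((11/(-76) + 12/24)/64) = 72*((11*(-1/76) + 12*(1/24))*(1/64)) = 72*((-11/76 + ½)*(1/64)) = 72*((27/76)*(1/64)) = 72*(27/4864) = 243/608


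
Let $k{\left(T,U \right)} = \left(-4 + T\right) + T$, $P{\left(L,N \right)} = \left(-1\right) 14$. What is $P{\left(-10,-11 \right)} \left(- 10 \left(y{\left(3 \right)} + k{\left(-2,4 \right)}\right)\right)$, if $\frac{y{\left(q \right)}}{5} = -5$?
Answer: $-4620$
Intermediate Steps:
$y{\left(q \right)} = -25$ ($y{\left(q \right)} = 5 \left(-5\right) = -25$)
$P{\left(L,N \right)} = -14$
$k{\left(T,U \right)} = -4 + 2 T$
$P{\left(-10,-11 \right)} \left(- 10 \left(y{\left(3 \right)} + k{\left(-2,4 \right)}\right)\right) = - 14 \left(- 10 \left(-25 + \left(-4 + 2 \left(-2\right)\right)\right)\right) = - 14 \left(- 10 \left(-25 - 8\right)\right) = - 14 \left(\left(-10\right) \left(-33\right)\right) = \left(-14\right) 330 = -4620$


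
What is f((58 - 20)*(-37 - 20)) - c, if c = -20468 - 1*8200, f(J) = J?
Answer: 26502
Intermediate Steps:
c = -28668 (c = -20468 - 8200 = -28668)
f((58 - 20)*(-37 - 20)) - c = (58 - 20)*(-37 - 20) - 1*(-28668) = 38*(-57) + 28668 = -2166 + 28668 = 26502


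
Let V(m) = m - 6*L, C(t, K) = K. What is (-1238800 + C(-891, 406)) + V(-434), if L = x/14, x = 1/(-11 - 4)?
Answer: -43358979/35 ≈ -1.2388e+6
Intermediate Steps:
x = -1/15 (x = 1/(-15) = -1/15 ≈ -0.066667)
L = -1/210 (L = -1/15/14 = -1/15*1/14 = -1/210 ≈ -0.0047619)
V(m) = 1/35 + m (V(m) = m - 6*(-1/210) = m + 1/35 = 1/35 + m)
(-1238800 + C(-891, 406)) + V(-434) = (-1238800 + 406) + (1/35 - 434) = -1238394 - 15189/35 = -43358979/35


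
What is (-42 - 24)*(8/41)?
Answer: -528/41 ≈ -12.878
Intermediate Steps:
(-42 - 24)*(8/41) = -528/41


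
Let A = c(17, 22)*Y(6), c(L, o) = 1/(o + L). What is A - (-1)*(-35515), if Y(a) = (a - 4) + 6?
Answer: -1385077/39 ≈ -35515.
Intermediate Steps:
Y(a) = 2 + a (Y(a) = (-4 + a) + 6 = 2 + a)
c(L, o) = 1/(L + o)
A = 8/39 (A = (2 + 6)/(17 + 22) = 8/39 ≈ 0.20513)
A - (-1)*(-35515) = 8/39 - (-1)*(-35515) = 8/39 - 1*35515 = 8/39 - 35515 = -1385077/39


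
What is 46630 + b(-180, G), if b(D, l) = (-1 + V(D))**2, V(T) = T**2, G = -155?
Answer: 1049741831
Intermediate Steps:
b(D, l) = (-1 + D**2)**2
46630 + b(-180, G) = 46630 + (-1 + (-180)**2)**2 = 46630 + (-1 + 32400)**2 = 46630 + 32399**2 = 46630 + 1049695201 = 1049741831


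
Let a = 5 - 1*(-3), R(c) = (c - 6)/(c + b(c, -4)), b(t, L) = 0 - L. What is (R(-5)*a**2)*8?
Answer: 5632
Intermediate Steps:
b(t, L) = -L
R(c) = (-6 + c)/(4 + c) (R(c) = (c - 6)/(c - 1*(-4)) = (-6 + c)/(c + 4) = (-6 + c)/(4 + c))
a = 8 (a = 5 + 3 = 8)
(R(-5)*a**2)*8 = (((-6 - 5)/(4 - 5))*8**2)*8 = ((-11/(-1))*64)*8 = (-1*(-11)*64)*8 = (11*64)*8 = 704*8 = 5632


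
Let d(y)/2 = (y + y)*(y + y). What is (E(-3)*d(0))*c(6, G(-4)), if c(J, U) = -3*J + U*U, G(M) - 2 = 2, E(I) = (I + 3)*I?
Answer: 0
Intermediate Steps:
E(I) = I*(3 + I) (E(I) = (3 + I)*I = I*(3 + I))
G(M) = 4 (G(M) = 2 + 2 = 4)
c(J, U) = U**2 - 3*J (c(J, U) = -3*J + U**2 = U**2 - 3*J)
d(y) = 8*y**2 (d(y) = 2*((y + y)*(y + y)) = 2*((2*y)*(2*y)) = 2*(4*y**2) = 8*y**2)
(E(-3)*d(0))*c(6, G(-4)) = ((-3*(3 - 3))*(8*0**2))*(4**2 - 3*6) = ((-3*0)*(8*0))*(16 - 18) = (0*0)*(-2) = 0*(-2) = 0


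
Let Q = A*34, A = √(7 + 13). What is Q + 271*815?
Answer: 220865 + 68*√5 ≈ 2.2102e+5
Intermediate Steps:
A = 2*√5 (A = √20 = 2*√5 ≈ 4.4721)
Q = 68*√5 (Q = (2*√5)*34 = 68*√5 ≈ 152.05)
Q + 271*815 = 68*√5 + 271*815 = 68*√5 + 220865 = 220865 + 68*√5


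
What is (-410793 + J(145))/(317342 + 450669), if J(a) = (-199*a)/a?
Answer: -410992/768011 ≈ -0.53514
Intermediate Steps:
J(a) = -199
(-410793 + J(145))/(317342 + 450669) = (-410793 - 199)/(317342 + 450669) = -410992/768011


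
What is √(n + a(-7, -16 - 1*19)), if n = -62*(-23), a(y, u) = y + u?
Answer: 2*√346 ≈ 37.202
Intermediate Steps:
a(y, u) = u + y
n = 1426
√(n + a(-7, -16 - 1*19)) = √(1426 + ((-16 - 1*19) - 7)) = √(1426 + ((-16 - 19) - 7)) = √(1426 + (-35 - 7)) = √(1426 - 42) = √1384 = 2*√346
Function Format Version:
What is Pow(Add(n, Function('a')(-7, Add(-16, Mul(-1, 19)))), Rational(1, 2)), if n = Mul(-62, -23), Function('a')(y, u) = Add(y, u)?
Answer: Mul(2, Pow(346, Rational(1, 2))) ≈ 37.202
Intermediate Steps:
Function('a')(y, u) = Add(u, y)
n = 1426
Pow(Add(n, Function('a')(-7, Add(-16, Mul(-1, 19)))), Rational(1, 2)) = Pow(Add(1426, Add(Add(-16, Mul(-1, 19)), -7)), Rational(1, 2)) = Pow(Add(1426, Add(Add(-16, -19), -7)), Rational(1, 2)) = Pow(Add(1426, Add(-35, -7)), Rational(1, 2)) = Pow(Add(1426, -42), Rational(1, 2)) = Pow(1384, Rational(1, 2)) = Mul(2, Pow(346, Rational(1, 2)))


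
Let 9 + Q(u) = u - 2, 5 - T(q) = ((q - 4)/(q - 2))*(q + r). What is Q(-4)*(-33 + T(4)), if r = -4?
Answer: 420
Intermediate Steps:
T(q) = 5 - (-4 + q)**2/(-2 + q) (T(q) = 5 - (q - 4)/(q - 2)*(q - 4) = 5 - (-4 + q)/(-2 + q)*(-4 + q) = 5 - (-4 + q)**2/(-2 + q))
Q(u) = -11 + u (Q(u) = -9 + (u - 2) = -9 + (-2 + u) = -11 + u)
Q(-4)*(-33 + T(4)) = (-11 - 4)*(-33 + (-26 - 1*4**2 + 13*4)/(-2 + 4)) = -15*(-33 + (-26 - 1*16 + 52)/2) = -15*(-33 + (-26 - 16 + 52)/2) = -15*(-33 + (1/2)*10) = -15*(-33 + 5) = -15*(-28) = 420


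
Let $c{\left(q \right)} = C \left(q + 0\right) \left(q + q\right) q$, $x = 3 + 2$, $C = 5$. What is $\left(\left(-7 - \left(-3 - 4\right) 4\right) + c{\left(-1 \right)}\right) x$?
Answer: $55$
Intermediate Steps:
$x = 5$
$c{\left(q \right)} = 10 q^{3}$ ($c{\left(q \right)} = 5 \left(q + 0\right) \left(q + q\right) q = 5 q 2 q q = 5 \cdot 2 q^{2} q = 10 q^{2} q = 10 q^{3}$)
$\left(\left(-7 - \left(-3 - 4\right) 4\right) + c{\left(-1 \right)}\right) x = \left(\left(-7 - \left(-3 - 4\right) 4\right) + 10 \left(-1\right)^{3}\right) 5 = \left(\left(-7 - \left(-7\right) 4\right) + 10 \left(-1\right)\right) 5 = \left(\left(-7 - -28\right) - 10\right) 5 = \left(\left(-7 + 28\right) - 10\right) 5 = \left(21 - 10\right) 5 = 11 \cdot 5 = 55$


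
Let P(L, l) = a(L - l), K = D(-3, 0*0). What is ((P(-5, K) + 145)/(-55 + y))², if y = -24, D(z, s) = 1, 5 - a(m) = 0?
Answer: 22500/6241 ≈ 3.6052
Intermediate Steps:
a(m) = 5 (a(m) = 5 - 1*0 = 5 + 0 = 5)
K = 1
P(L, l) = 5
((P(-5, K) + 145)/(-55 + y))² = ((5 + 145)/(-55 - 24))² = (150/(-79))² = (150*(-1/79))² = (-150/79)² = 22500/6241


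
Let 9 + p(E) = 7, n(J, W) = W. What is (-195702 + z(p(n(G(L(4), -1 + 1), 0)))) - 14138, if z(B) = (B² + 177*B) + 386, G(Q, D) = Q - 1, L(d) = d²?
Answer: -209804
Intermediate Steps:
G(Q, D) = -1 + Q
p(E) = -2 (p(E) = -9 + 7 = -2)
z(B) = 386 + B² + 177*B
(-195702 + z(p(n(G(L(4), -1 + 1), 0)))) - 14138 = (-195702 + (386 + (-2)² + 177*(-2))) - 14138 = (-195702 + (386 + 4 - 354)) - 14138 = (-195702 + 36) - 14138 = -195666 - 14138 = -209804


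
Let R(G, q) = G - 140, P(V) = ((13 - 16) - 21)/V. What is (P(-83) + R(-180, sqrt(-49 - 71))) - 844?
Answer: -96588/83 ≈ -1163.7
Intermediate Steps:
P(V) = -24/V (P(V) = (-3 - 21)/V = -24/V)
R(G, q) = -140 + G
(P(-83) + R(-180, sqrt(-49 - 71))) - 844 = (-24/(-83) + (-140 - 180)) - 844 = (-24*(-1/83) - 320) - 844 = (24/83 - 320) - 844 = -26536/83 - 844 = -96588/83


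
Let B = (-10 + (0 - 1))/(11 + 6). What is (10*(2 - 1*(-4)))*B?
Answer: -660/17 ≈ -38.824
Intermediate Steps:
B = -11/17 (B = (-10 - 1)/17 = -11*1/17 = -11/17 ≈ -0.64706)
(10*(2 - 1*(-4)))*B = (10*(2 - 1*(-4)))*(-11/17) = (10*(2 + 4))*(-11/17) = (10*6)*(-11/17) = 60*(-11/17) = -660/17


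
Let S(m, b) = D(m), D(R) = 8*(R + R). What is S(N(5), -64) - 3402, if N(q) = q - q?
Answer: -3402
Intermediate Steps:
D(R) = 16*R (D(R) = 8*(2*R) = 16*R)
N(q) = 0
S(m, b) = 16*m
S(N(5), -64) - 3402 = 16*0 - 3402 = 0 - 3402 = -3402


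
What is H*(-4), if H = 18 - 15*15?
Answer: 828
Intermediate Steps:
H = -207 (H = 18 - 225 = -207)
H*(-4) = -207*(-4) = 828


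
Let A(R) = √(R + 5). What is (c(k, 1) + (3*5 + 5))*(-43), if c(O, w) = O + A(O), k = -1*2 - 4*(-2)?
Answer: -1118 - 43*√11 ≈ -1260.6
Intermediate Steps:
A(R) = √(5 + R)
k = 6 (k = -2 + 8 = 6)
c(O, w) = O + √(5 + O)
(c(k, 1) + (3*5 + 5))*(-43) = ((6 + √(5 + 6)) + (3*5 + 5))*(-43) = ((6 + √11) + (15 + 5))*(-43) = ((6 + √11) + 20)*(-43) = (26 + √11)*(-43) = -1118 - 43*√11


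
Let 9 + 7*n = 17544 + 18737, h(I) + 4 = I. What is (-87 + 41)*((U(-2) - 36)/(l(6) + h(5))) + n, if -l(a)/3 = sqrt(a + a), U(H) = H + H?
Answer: 3868224/749 - 11040*sqrt(3)/107 ≈ 4985.8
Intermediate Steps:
h(I) = -4 + I
U(H) = 2*H
l(a) = -3*sqrt(2)*sqrt(a) (l(a) = -3*sqrt(a + a) = -3*sqrt(2)*sqrt(a))
n = 36272/7 (n = -9/7 + (17544 + 18737)/7 = -9/7 + (1/7)*36281 = -9/7 + 5183 = 36272/7 ≈ 5181.7)
(-87 + 41)*((U(-2) - 36)/(l(6) + h(5))) + n = (-87 + 41)*((2*(-2) - 36)/(-3*sqrt(2)*sqrt(6) + (-4 + 5))) + 36272/7 = -46*(-4 - 36)/(-6*sqrt(3) + 1) + 36272/7 = -(-1840)/(1 - 6*sqrt(3)) + 36272/7 = 1840/(1 - 6*sqrt(3)) + 36272/7 = 36272/7 + 1840/(1 - 6*sqrt(3))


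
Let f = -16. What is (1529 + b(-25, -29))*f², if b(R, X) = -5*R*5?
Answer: 551424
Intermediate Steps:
b(R, X) = -25*R
(1529 + b(-25, -29))*f² = (1529 - 25*(-25))*(-16)² = (1529 + 625)*256 = 2154*256 = 551424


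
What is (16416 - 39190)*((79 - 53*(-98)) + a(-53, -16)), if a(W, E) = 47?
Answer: -121157680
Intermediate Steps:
(16416 - 39190)*((79 - 53*(-98)) + a(-53, -16)) = (16416 - 39190)*((79 - 53*(-98)) + 47) = -22774*((79 + 5194) + 47) = -22774*(5273 + 47) = -22774*5320 = -121157680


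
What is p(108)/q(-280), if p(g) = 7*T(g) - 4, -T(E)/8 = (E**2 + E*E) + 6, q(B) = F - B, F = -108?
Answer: -326677/43 ≈ -7597.1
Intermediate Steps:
q(B) = -108 - B
T(E) = -48 - 16*E**2 (T(E) = -8*((E**2 + E*E) + 6) = -8*((E**2 + E**2) + 6) = -8*(2*E**2 + 6) = -8*(6 + 2*E**2) = -48 - 16*E**2)
p(g) = -340 - 112*g**2 (p(g) = 7*(-48 - 16*g**2) - 4 = (-336 - 112*g**2) - 4 = -340 - 112*g**2)
p(108)/q(-280) = (-340 - 112*108**2)/(-108 - 1*(-280)) = (-340 - 112*11664)/(-108 + 280) = (-340 - 1306368)/172 = -1306708*1/172 = -326677/43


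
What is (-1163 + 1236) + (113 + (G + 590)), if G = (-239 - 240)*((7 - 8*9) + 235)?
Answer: -80654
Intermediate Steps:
G = -81430 (G = -479*((7 - 72) + 235) = -479*(-65 + 235) = -479*170 = -81430)
(-1163 + 1236) + (113 + (G + 590)) = (-1163 + 1236) + (113 + (-81430 + 590)) = 73 + (113 - 80840) = 73 - 80727 = -80654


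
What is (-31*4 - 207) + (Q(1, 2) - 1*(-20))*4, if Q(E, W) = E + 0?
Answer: -247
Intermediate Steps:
Q(E, W) = E
(-31*4 - 207) + (Q(1, 2) - 1*(-20))*4 = (-31*4 - 207) + (1 - 1*(-20))*4 = (-124 - 207) + (1 + 20)*4 = -331 + 21*4 = -331 + 84 = -247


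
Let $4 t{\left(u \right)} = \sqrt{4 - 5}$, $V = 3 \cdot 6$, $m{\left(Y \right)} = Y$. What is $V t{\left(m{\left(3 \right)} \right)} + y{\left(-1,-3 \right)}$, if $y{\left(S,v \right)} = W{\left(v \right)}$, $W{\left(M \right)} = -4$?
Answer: $-4 + \frac{9 i}{2} \approx -4.0 + 4.5 i$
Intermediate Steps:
$y{\left(S,v \right)} = -4$
$V = 18$
$t{\left(u \right)} = \frac{i}{4}$ ($t{\left(u \right)} = \frac{\sqrt{4 - 5}}{4} = \frac{\sqrt{-1}}{4} = \frac{i}{4}$)
$V t{\left(m{\left(3 \right)} \right)} + y{\left(-1,-3 \right)} = 18 \frac{i}{4} - 4 = \frac{9 i}{2} - 4 = -4 + \frac{9 i}{2}$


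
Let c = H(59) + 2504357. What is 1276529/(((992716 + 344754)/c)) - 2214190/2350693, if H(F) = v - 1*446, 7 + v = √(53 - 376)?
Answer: 3756765670675433694/1571990683355 + 1276529*I*√323/1337470 ≈ 2.3898e+6 + 17.153*I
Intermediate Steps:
v = -7 + I*√323 (v = -7 + √(53 - 376) = -7 + √(-323) = -7 + I*√323 ≈ -7.0 + 17.972*I)
H(F) = -453 + I*√323 (H(F) = (-7 + I*√323) - 1*446 = (-7 + I*√323) - 446 = -453 + I*√323)
c = 2503904 + I*√323 (c = (-453 + I*√323) + 2504357 = 2503904 + I*√323 ≈ 2.5039e+6 + 17.972*I)
1276529/(((992716 + 344754)/c)) - 2214190/2350693 = 1276529/(((992716 + 344754)/(2503904 + I*√323))) - 2214190/2350693 = 1276529/((1337470/(2503904 + I*√323))) - 2214190*1/2350693 = 1276529*(1251952/668735 + I*√323/1337470) - 2214190/2350693 = (1598153034608/668735 + 1276529*I*√323/1337470) - 2214190/2350693 = 3756765670675433694/1571990683355 + 1276529*I*√323/1337470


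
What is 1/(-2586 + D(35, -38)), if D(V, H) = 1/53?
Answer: -53/137057 ≈ -0.00038670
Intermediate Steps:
D(V, H) = 1/53
1/(-2586 + D(35, -38)) = 1/(-2586 + 1/53) = 1/(-137057/53) = -53/137057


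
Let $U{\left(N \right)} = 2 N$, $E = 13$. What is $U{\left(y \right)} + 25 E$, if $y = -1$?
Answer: $323$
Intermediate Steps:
$U{\left(y \right)} + 25 E = 2 \left(-1\right) + 25 \cdot 13 = -2 + 325 = 323$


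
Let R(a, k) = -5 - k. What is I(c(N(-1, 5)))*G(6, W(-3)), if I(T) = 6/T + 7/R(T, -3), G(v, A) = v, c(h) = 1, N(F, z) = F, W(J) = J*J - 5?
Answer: 15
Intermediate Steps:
W(J) = -5 + J² (W(J) = J² - 5 = -5 + J²)
I(T) = -7/2 + 6/T (I(T) = 6/T + 7/(-5 - 1*(-3)) = 6/T + 7/(-5 + 3) = 6/T + 7/(-2) = 6/T + 7*(-½) = 6/T - 7/2 = -7/2 + 6/T)
I(c(N(-1, 5)))*G(6, W(-3)) = (-7/2 + 6/1)*6 = (-7/2 + 6*1)*6 = (-7/2 + 6)*6 = (5/2)*6 = 15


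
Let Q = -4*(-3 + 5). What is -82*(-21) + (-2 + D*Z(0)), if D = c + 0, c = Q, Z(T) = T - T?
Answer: 1720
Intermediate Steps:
Q = -8 (Q = -4*2 = -8)
Z(T) = 0
c = -8
D = -8 (D = -8 + 0 = -8)
-82*(-21) + (-2 + D*Z(0)) = -82*(-21) + (-2 - 8*0) = 1722 + (-2 + 0) = 1722 - 2 = 1720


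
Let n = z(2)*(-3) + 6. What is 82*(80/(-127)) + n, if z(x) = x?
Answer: -6560/127 ≈ -51.654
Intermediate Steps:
n = 0 (n = 2*(-3) + 6 = -6 + 6 = 0)
82*(80/(-127)) + n = 82*(80/(-127)) + 0 = 82*(80*(-1/127)) + 0 = 82*(-80/127) + 0 = -6560/127 + 0 = -6560/127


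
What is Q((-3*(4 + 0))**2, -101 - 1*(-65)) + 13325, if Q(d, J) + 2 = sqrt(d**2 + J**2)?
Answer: 13323 + 36*sqrt(17) ≈ 13471.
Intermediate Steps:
Q(d, J) = -2 + sqrt(J**2 + d**2) (Q(d, J) = -2 + sqrt(d**2 + J**2) = -2 + sqrt(J**2 + d**2))
Q((-3*(4 + 0))**2, -101 - 1*(-65)) + 13325 = (-2 + sqrt((-101 - 1*(-65))**2 + ((-3*(4 + 0))**2)**2)) + 13325 = (-2 + sqrt((-101 + 65)**2 + ((-3*4)**2)**2)) + 13325 = (-2 + sqrt((-36)**2 + ((-12)**2)**2)) + 13325 = (-2 + sqrt(1296 + 144**2)) + 13325 = (-2 + sqrt(1296 + 20736)) + 13325 = (-2 + sqrt(22032)) + 13325 = (-2 + 36*sqrt(17)) + 13325 = 13323 + 36*sqrt(17)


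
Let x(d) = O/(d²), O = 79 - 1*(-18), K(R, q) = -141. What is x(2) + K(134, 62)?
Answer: -467/4 ≈ -116.75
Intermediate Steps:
O = 97 (O = 79 + 18 = 97)
x(d) = 97/d² (x(d) = 97/(d²) = 97/d²)
x(2) + K(134, 62) = 97/2² - 141 = 97*(¼) - 141 = 97/4 - 141 = -467/4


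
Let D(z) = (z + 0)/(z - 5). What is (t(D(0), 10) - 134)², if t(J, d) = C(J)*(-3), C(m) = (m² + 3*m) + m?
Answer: 17956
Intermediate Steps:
C(m) = m² + 4*m
D(z) = z/(-5 + z)
t(J, d) = -3*J*(4 + J) (t(J, d) = (J*(4 + J))*(-3) = -3*J*(4 + J))
(t(D(0), 10) - 134)² = (-3*0/(-5 + 0)*(4 + 0/(-5 + 0)) - 134)² = (-3*0/(-5)*(4 + 0/(-5)) - 134)² = (-3*0*(-⅕)*(4 + 0*(-⅕)) - 134)² = (-3*0*(4 + 0) - 134)² = (-3*0*4 - 134)² = (0 - 134)² = (-134)² = 17956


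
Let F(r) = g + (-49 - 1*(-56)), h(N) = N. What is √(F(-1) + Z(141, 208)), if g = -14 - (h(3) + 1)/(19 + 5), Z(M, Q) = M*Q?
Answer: 5*√42222/6 ≈ 171.23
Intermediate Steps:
g = -85/6 (g = -14 - (3 + 1)/(19 + 5) = -14 - 4/24 = -14 - 1*⅙ = -14 - ⅙ = -85/6 ≈ -14.167)
F(r) = -43/6 (F(r) = -85/6 + (-49 - 1*(-56)) = -85/6 + (-49 + 56) = -85/6 + 7 = -43/6)
√(F(-1) + Z(141, 208)) = √(-43/6 + 141*208) = √(-43/6 + 29328) = √(175925/6) = 5*√42222/6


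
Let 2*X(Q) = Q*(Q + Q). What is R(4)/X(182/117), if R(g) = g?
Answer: 81/49 ≈ 1.6531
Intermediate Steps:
X(Q) = Q² (X(Q) = (Q*(Q + Q))/2 = (Q*(2*Q))/2 = (2*Q²)/2 = Q²)
R(4)/X(182/117) = 4/((182/117)²) = 4/((182*(1/117))²) = 4/((14/9)²) = 4/(196/81) = 4*(81/196) = 81/49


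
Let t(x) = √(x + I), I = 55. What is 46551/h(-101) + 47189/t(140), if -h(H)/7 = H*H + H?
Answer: -46551/70700 + 47189*√195/195 ≈ 3378.6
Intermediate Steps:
t(x) = √(55 + x) (t(x) = √(x + 55) = √(55 + x))
h(H) = -7*H - 7*H² (h(H) = -7*(H*H + H) = -7*(H² + H) = -7*(H + H²) = -7*H - 7*H²)
46551/h(-101) + 47189/t(140) = 46551/((-7*(-101)*(1 - 101))) + 47189/(√(55 + 140)) = 46551/((-7*(-101)*(-100))) + 47189/(√195) = 46551/(-70700) + 47189*(√195/195) = 46551*(-1/70700) + 47189*√195/195 = -46551/70700 + 47189*√195/195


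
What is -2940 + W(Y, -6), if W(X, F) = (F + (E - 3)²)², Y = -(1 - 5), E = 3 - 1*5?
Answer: -2579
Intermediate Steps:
E = -2 (E = 3 - 5 = -2)
Y = 4 (Y = -1*(-4) = 4)
W(X, F) = (25 + F)² (W(X, F) = (F + (-2 - 3)²)² = (F + (-5)²)² = (F + 25)² = (25 + F)²)
-2940 + W(Y, -6) = -2940 + (25 - 6)² = -2940 + 19² = -2940 + 361 = -2579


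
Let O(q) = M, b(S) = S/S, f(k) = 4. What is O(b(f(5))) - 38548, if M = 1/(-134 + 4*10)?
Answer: -3623513/94 ≈ -38548.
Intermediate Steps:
b(S) = 1
M = -1/94 (M = 1/(-134 + 40) = 1/(-94) = -1/94 ≈ -0.010638)
O(q) = -1/94
O(b(f(5))) - 38548 = -1/94 - 38548 = -3623513/94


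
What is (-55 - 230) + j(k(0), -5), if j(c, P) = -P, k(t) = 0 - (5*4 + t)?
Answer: -280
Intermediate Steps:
k(t) = -20 - t (k(t) = 0 - (20 + t) = 0 + (-20 - t) = -20 - t)
(-55 - 230) + j(k(0), -5) = (-55 - 230) - 1*(-5) = -285 + 5 = -280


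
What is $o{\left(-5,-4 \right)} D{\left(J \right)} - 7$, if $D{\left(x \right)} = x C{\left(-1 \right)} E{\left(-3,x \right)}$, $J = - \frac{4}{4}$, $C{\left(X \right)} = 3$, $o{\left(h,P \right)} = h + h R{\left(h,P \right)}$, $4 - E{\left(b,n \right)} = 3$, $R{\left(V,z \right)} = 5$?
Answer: $83$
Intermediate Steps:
$E{\left(b,n \right)} = 1$ ($E{\left(b,n \right)} = 4 - 3 = 1$)
$o{\left(h,P \right)} = 6 h$ ($o{\left(h,P \right)} = h + h 5 = h + 5 h = 6 h$)
$J = -1$ ($J = \left(-4\right) \frac{1}{4} = -1$)
$D{\left(x \right)} = 3 x$ ($D{\left(x \right)} = x 3 \cdot 1 = 3 x 1 = 3 x$)
$o{\left(-5,-4 \right)} D{\left(J \right)} - 7 = 6 \left(-5\right) 3 \left(-1\right) - 7 = \left(-30\right) \left(-3\right) - 7 = 90 - 7 = 83$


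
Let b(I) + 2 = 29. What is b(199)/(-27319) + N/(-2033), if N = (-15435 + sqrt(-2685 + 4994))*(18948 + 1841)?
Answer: 8766071900694/55539527 - 20789*sqrt(2309)/2033 ≈ 1.5734e+5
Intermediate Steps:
b(I) = 27 (b(I) = -2 + 29 = 27)
N = -320878215 + 20789*sqrt(2309) (N = (-15435 + sqrt(2309))*20789 = -320878215 + 20789*sqrt(2309) ≈ -3.1988e+8)
b(199)/(-27319) + N/(-2033) = 27/(-27319) + (-320878215 + 20789*sqrt(2309))/(-2033) = 27*(-1/27319) + (-320878215 + 20789*sqrt(2309))*(-1/2033) = -27/27319 + (320878215/2033 - 20789*sqrt(2309)/2033) = 8766071900694/55539527 - 20789*sqrt(2309)/2033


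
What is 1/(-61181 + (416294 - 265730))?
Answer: 1/89383 ≈ 1.1188e-5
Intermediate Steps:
1/(-61181 + (416294 - 265730)) = 1/(-61181 + 150564) = 1/89383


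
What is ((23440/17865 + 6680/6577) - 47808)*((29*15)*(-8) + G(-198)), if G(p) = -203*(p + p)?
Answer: -28799871558376672/7833207 ≈ -3.6766e+9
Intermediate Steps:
G(p) = -406*p
((23440/17865 + 6680/6577) - 47808)*((29*15)*(-8) + G(-198)) = ((23440/17865 + 6680/6577) - 47808)*((29*15)*(-8) - 406*(-198)) = ((23440*(1/17865) + 6680*(1/6577)) - 47808)*(435*(-8) + 80388) = ((4688/3573 + 6680/6577) - 47808)*(-3480 + 80388) = (54700616/23499621 - 47808)*76908 = -1123415180152/23499621*76908 = -28799871558376672/7833207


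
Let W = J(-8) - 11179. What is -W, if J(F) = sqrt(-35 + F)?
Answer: 11179 - I*sqrt(43) ≈ 11179.0 - 6.5574*I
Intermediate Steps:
W = -11179 + I*sqrt(43) (W = sqrt(-35 - 8) - 11179 = sqrt(-43) - 11179 = I*sqrt(43) - 11179 = -11179 + I*sqrt(43) ≈ -11179.0 + 6.5574*I)
-W = -(-11179 + I*sqrt(43)) = 11179 - I*sqrt(43)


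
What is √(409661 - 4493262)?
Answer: I*√4083601 ≈ 2020.8*I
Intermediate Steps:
√(409661 - 4493262) = √(-4083601) = I*√4083601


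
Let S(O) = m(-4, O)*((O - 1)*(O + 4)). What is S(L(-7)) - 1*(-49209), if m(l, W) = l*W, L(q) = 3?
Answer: 49041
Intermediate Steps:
m(l, W) = W*l
S(O) = -4*O*(-1 + O)*(4 + O) (S(O) = (O*(-4))*((O - 1)*(O + 4)) = (-4*O)*((-1 + O)*(4 + O)) = -4*O*(-1 + O)*(4 + O))
S(L(-7)) - 1*(-49209) = 4*3*(4 - 1*3**2 - 3*3) - 1*(-49209) = 4*3*(4 - 1*9 - 9) + 49209 = 4*3*(4 - 9 - 9) + 49209 = 4*3*(-14) + 49209 = -168 + 49209 = 49041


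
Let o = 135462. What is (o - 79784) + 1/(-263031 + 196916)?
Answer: 3681150969/66115 ≈ 55678.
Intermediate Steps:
(o - 79784) + 1/(-263031 + 196916) = (135462 - 79784) + 1/(-263031 + 196916) = 55678 + 1/(-66115) = 55678 - 1/66115 = 3681150969/66115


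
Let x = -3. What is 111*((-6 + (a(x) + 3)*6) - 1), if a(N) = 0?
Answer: 1221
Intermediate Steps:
111*((-6 + (a(x) + 3)*6) - 1) = 111*((-6 + (0 + 3)*6) - 1) = 111*((-6 + 3*6) - 1) = 111*((-6 + 18) - 1) = 111*(12 - 1) = 111*11 = 1221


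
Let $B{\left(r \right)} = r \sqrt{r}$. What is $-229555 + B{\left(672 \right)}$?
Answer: $-229555 + 2688 \sqrt{42} \approx -2.1213 \cdot 10^{5}$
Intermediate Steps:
$B{\left(r \right)} = r^{\frac{3}{2}}$
$-229555 + B{\left(672 \right)} = -229555 + 672^{\frac{3}{2}} = -229555 + 2688 \sqrt{42}$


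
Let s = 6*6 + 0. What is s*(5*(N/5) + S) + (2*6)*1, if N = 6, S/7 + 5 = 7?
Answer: 732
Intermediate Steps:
s = 36 (s = 36 + 0 = 36)
S = 14 (S = -35 + 7*7 = -35 + 49 = 14)
s*(5*(N/5) + S) + (2*6)*1 = 36*(5*(6/5) + 14) + (2*6)*1 = 36*(5*(6*(1/5)) + 14) + 12*1 = 36*(5*(6/5) + 14) + 12 = 36*(6 + 14) + 12 = 36*20 + 12 = 720 + 12 = 732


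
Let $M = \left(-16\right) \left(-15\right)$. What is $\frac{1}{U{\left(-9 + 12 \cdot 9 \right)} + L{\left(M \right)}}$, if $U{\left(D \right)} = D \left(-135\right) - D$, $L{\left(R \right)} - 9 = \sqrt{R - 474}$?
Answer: $- \frac{115}{1547327} - \frac{i \sqrt{26}}{60345753} \approx -7.4322 \cdot 10^{-5} - 8.4497 \cdot 10^{-8} i$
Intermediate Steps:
$M = 240$
$L{\left(R \right)} = 9 + \sqrt{-474 + R}$ ($L{\left(R \right)} = 9 + \sqrt{R - 474} = 9 + \sqrt{-474 + R}$)
$U{\left(D \right)} = - 136 D$ ($U{\left(D \right)} = - 135 D - D = - 136 D$)
$\frac{1}{U{\left(-9 + 12 \cdot 9 \right)} + L{\left(M \right)}} = \frac{1}{- 136 \left(-9 + 12 \cdot 9\right) + \left(9 + \sqrt{-474 + 240}\right)} = \frac{1}{- 136 \left(-9 + 108\right) + \left(9 + \sqrt{-234}\right)} = \frac{1}{\left(-136\right) 99 + \left(9 + 3 i \sqrt{26}\right)} = \frac{1}{-13464 + \left(9 + 3 i \sqrt{26}\right)} = \frac{1}{-13455 + 3 i \sqrt{26}}$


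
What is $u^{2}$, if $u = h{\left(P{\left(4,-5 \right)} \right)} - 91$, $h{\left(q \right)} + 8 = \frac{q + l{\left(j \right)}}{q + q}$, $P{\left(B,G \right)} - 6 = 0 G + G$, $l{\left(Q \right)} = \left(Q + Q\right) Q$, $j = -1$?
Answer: $\frac{38025}{4} \approx 9506.3$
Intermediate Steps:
$l{\left(Q \right)} = 2 Q^{2}$ ($l{\left(Q \right)} = 2 Q Q = 2 Q^{2}$)
$P{\left(B,G \right)} = 6 + G$ ($P{\left(B,G \right)} = 6 + \left(0 G + G\right) = 6 + \left(0 + G\right) = 6 + G$)
$h{\left(q \right)} = -8 + \frac{2 + q}{2 q}$ ($h{\left(q \right)} = -8 + \frac{q + 2 \left(-1\right)^{2}}{q + q} = -8 + \frac{q + 2 \cdot 1}{2 q} = -8 + \left(q + 2\right) \frac{1}{2 q} = -8 + \left(2 + q\right) \frac{1}{2 q} = -8 + \frac{2 + q}{2 q}$)
$u = - \frac{195}{2}$ ($u = \left(- \frac{15}{2} + \frac{1}{6 - 5}\right) - 91 = \left(- \frac{15}{2} + 1^{-1}\right) - 91 = \left(- \frac{15}{2} + 1\right) - 91 = - \frac{13}{2} - 91 = - \frac{195}{2} \approx -97.5$)
$u^{2} = \left(- \frac{195}{2}\right)^{2} = \frac{38025}{4}$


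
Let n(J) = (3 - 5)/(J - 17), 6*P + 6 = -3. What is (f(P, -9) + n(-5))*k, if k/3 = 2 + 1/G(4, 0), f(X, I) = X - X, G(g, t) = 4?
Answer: 27/44 ≈ 0.61364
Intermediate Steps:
P = -3/2 (P = -1 + (⅙)*(-3) = -1 - ½ = -3/2 ≈ -1.5000)
n(J) = -2/(-17 + J)
f(X, I) = 0
k = 27/4 (k = 3*(2 + 1/4) = 3*(2 + ¼) = 3*(9/4) = 27/4 ≈ 6.7500)
(f(P, -9) + n(-5))*k = (0 - 2/(-17 - 5))*(27/4) = (0 - 2/(-22))*(27/4) = (0 - 2*(-1/22))*(27/4) = (0 + 1/11)*(27/4) = (1/11)*(27/4) = 27/44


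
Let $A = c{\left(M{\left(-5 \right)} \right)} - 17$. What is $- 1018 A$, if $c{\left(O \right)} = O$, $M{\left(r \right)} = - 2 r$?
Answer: $7126$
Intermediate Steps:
$A = -7$ ($A = \left(-2\right) \left(-5\right) - 17 = 10 - 17 = -7$)
$- 1018 A = \left(-1018\right) \left(-7\right) = 7126$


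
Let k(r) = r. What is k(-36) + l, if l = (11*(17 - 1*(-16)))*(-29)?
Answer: -10563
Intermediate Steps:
l = -10527 (l = (11*(17 + 16))*(-29) = (11*33)*(-29) = 363*(-29) = -10527)
k(-36) + l = -36 - 10527 = -10563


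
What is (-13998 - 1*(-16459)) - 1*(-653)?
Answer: 3114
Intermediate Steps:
(-13998 - 1*(-16459)) - 1*(-653) = (-13998 + 16459) + 653 = 2461 + 653 = 3114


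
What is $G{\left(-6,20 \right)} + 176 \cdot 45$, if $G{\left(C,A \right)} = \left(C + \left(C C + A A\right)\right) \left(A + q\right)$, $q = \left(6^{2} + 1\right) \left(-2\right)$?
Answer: $-15300$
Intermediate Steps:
$q = -74$ ($q = \left(36 + 1\right) \left(-2\right) = 37 \left(-2\right) = -74$)
$G{\left(C,A \right)} = \left(-74 + A\right) \left(C + A^{2} + C^{2}\right)$ ($G{\left(C,A \right)} = \left(C + \left(C C + A A\right)\right) \left(A - 74\right) = \left(C + \left(C^{2} + A^{2}\right)\right) \left(-74 + A\right) = \left(C + \left(A^{2} + C^{2}\right)\right) \left(-74 + A\right) = \left(C + A^{2} + C^{2}\right) \left(-74 + A\right) = \left(-74 + A\right) \left(C + A^{2} + C^{2}\right)$)
$G{\left(-6,20 \right)} + 176 \cdot 45 = \left(20^{3} - -444 - 74 \cdot 20^{2} - 74 \left(-6\right)^{2} + 20 \left(-6\right) + 20 \left(-6\right)^{2}\right) + 176 \cdot 45 = \left(8000 + 444 - 29600 - 2664 - 120 + 20 \cdot 36\right) + 7920 = \left(8000 + 444 - 29600 - 2664 - 120 + 720\right) + 7920 = -23220 + 7920 = -15300$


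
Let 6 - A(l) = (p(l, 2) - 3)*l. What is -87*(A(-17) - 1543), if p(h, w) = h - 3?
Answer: 167736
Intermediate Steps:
p(h, w) = -3 + h
A(l) = 6 - l*(-6 + l) (A(l) = 6 - ((-3 + l) - 3)*l = 6 - (-6 + l)*l = 6 - l*(-6 + l))
-87*(A(-17) - 1543) = -87*((6 - 1*(-17)² + 6*(-17)) - 1543) = -87*((6 - 1*289 - 102) - 1543) = -87*((6 - 289 - 102) - 1543) = -87*(-385 - 1543) = -87*(-1928) = 167736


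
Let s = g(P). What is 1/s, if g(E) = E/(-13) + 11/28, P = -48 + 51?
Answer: 364/59 ≈ 6.1695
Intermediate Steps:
P = 3
g(E) = 11/28 - E/13 (g(E) = E*(-1/13) + 11*(1/28) = -E/13 + 11/28 = 11/28 - E/13)
s = 59/364 (s = 11/28 - 1/13*3 = 11/28 - 3/13 = 59/364 ≈ 0.16209)
1/s = 1/(59/364) = 364/59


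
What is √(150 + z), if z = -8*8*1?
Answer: √86 ≈ 9.2736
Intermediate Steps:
z = -64 (z = -64*1 = -64)
√(150 + z) = √(150 - 64) = √86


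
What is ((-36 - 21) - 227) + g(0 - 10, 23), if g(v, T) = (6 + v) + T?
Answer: -265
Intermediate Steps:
g(v, T) = 6 + T + v
((-36 - 21) - 227) + g(0 - 10, 23) = ((-36 - 21) - 227) + (6 + 23 + (0 - 10)) = (-57 - 227) + (6 + 23 - 10) = -284 + 19 = -265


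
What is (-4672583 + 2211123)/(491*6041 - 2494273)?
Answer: -1230730/235929 ≈ -5.2165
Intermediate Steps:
(-4672583 + 2211123)/(491*6041 - 2494273) = -2461460/(2966131 - 2494273) = -2461460/471858 = -2461460*1/471858 = -1230730/235929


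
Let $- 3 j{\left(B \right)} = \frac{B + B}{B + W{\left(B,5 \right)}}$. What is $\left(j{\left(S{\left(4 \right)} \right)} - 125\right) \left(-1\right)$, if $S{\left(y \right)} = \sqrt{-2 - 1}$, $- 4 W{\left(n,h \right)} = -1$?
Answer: $\frac{6157}{49} + \frac{8 i \sqrt{3}}{147} \approx 125.65 + 0.094261 i$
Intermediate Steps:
$W{\left(n,h \right)} = \frac{1}{4}$ ($W{\left(n,h \right)} = \left(- \frac{1}{4}\right) \left(-1\right) = \frac{1}{4}$)
$S{\left(y \right)} = i \sqrt{3}$ ($S{\left(y \right)} = \sqrt{-3} = i \sqrt{3}$)
$j{\left(B \right)} = - \frac{2 B}{3 \left(\frac{1}{4} + B\right)}$ ($j{\left(B \right)} = - \frac{\left(B + B\right) \frac{1}{B + \frac{1}{4}}}{3} = - \frac{2 B \frac{1}{\frac{1}{4} + B}}{3} = - \frac{2 B}{3 \left(\frac{1}{4} + B\right)}$)
$\left(j{\left(S{\left(4 \right)} \right)} - 125\right) \left(-1\right) = \left(- \frac{8 i \sqrt{3}}{3 + 12 i \sqrt{3}} - 125\right) \left(-1\right) = \left(-125 - \frac{8 i \sqrt{3}}{3 + 12 i \sqrt{3}}\right) \left(-1\right) = 125 + \frac{8 i \sqrt{3}}{3 + 12 i \sqrt{3}}$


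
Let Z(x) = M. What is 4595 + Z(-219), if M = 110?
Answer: 4705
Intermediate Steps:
Z(x) = 110
4595 + Z(-219) = 4595 + 110 = 4705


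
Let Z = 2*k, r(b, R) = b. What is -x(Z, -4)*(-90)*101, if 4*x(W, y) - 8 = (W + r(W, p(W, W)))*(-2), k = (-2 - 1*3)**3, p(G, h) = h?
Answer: 2290680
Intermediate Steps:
k = -125 (k = (-2 - 3)**3 = (-5)**3 = -125)
Z = -250 (Z = 2*(-125) = -250)
x(W, y) = 2 - W (x(W, y) = 2 + ((W + W)*(-2))/4 = 2 + ((2*W)*(-2))/4 = 2 + (-4*W)/4 = 2 - W)
-x(Z, -4)*(-90)*101 = -(2 - 1*(-250))*(-90)*101 = -(2 + 250)*(-90)*101 = -252*(-90)*101 = -(-22680)*101 = -1*(-2290680) = 2290680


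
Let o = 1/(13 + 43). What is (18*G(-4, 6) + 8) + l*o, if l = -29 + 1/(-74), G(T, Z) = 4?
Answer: 329373/4144 ≈ 79.482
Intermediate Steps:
o = 1/56 ≈ 0.017857
l = -2147/74 (l = -29 - 1/74 = -2147/74 ≈ -29.014)
(18*G(-4, 6) + 8) + l*o = (18*4 + 8) - 2147/74*1/56 = (72 + 8) - 2147/4144 = 80 - 2147/4144 = 329373/4144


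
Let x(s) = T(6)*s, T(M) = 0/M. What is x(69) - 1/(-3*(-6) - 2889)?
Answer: 1/2871 ≈ 0.00034831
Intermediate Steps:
T(M) = 0
x(s) = 0 (x(s) = 0*s = 0)
x(69) - 1/(-3*(-6) - 2889) = 0 - 1/(-3*(-6) - 2889) = 0 - 1/(18 - 2889) = 0 - 1/(-2871) = 0 - 1*(-1/2871) = 0 + 1/2871 = 1/2871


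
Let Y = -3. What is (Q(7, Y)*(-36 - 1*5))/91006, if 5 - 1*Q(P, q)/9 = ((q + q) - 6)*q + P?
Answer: 7011/45503 ≈ 0.15408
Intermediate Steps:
Q(P, q) = 45 - 9*P - 9*q*(-6 + 2*q) (Q(P, q) = 45 - 9*(((q + q) - 6)*q + P) = 45 - 9*((2*q - 6)*q + P) = 45 - 9*((-6 + 2*q)*q + P) = 45 - 9*(q*(-6 + 2*q) + P) = 45 - 9*(P + q*(-6 + 2*q)) = 45 + (-9*P - 9*q*(-6 + 2*q)) = 45 - 9*P - 9*q*(-6 + 2*q))
(Q(7, Y)*(-36 - 1*5))/91006 = ((45 - 18*(-3)² - 9*7 + 54*(-3))*(-36 - 1*5))/91006 = ((45 - 18*9 - 63 - 162)*(-36 - 5))*(1/91006) = ((45 - 162 - 63 - 162)*(-41))*(1/91006) = -342*(-41)*(1/91006) = 14022*(1/91006) = 7011/45503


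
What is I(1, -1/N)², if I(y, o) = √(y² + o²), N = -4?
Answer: 17/16 ≈ 1.0625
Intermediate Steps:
I(y, o) = √(o² + y²)
I(1, -1/N)² = (√((-1/(-4))² + 1²))² = (√((-1*(-¼))² + 1))² = (√((¼)² + 1))² = (√(1/16 + 1))² = (√(17/16))² = (√17/4)² = 17/16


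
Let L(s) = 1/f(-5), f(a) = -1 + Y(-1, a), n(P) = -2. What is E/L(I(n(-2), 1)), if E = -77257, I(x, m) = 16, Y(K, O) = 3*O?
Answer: 1236112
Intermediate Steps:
f(a) = -1 + 3*a
L(s) = -1/16 (L(s) = 1/(-1 + 3*(-5)) = 1/(-1 - 15) = 1/(-16) = -1/16)
E/L(I(n(-2), 1)) = -77257/(-1/16) = -77257*(-16) = 1236112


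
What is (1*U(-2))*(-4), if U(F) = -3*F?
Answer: -24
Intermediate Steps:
(1*U(-2))*(-4) = (1*(-3*(-2)))*(-4) = (1*6)*(-4) = 6*(-4) = -24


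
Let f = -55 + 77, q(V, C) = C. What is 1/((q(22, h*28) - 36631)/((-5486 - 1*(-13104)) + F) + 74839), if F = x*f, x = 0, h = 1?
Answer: 7618/570086899 ≈ 1.3363e-5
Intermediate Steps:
f = 22
F = 0 (F = 0*22 = 0)
1/((q(22, h*28) - 36631)/((-5486 - 1*(-13104)) + F) + 74839) = 1/((1*28 - 36631)/((-5486 - 1*(-13104)) + 0) + 74839) = 1/((28 - 36631)/((-5486 + 13104) + 0) + 74839) = 1/(-36603/(7618 + 0) + 74839) = 1/(-36603/7618 + 74839) = 1/(570086899/7618) = 7618/570086899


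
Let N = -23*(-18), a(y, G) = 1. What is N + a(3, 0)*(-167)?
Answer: 247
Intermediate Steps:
N = 414
N + a(3, 0)*(-167) = 414 + 1*(-167) = 414 - 167 = 247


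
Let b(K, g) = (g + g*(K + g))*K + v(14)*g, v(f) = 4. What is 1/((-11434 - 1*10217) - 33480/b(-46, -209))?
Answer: -101783/2203702338 ≈ -4.6187e-5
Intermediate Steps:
b(K, g) = 4*g + K*(g + g*(K + g)) (b(K, g) = (g + g*(K + g))*K + 4*g = K*(g + g*(K + g)) + 4*g = 4*g + K*(g + g*(K + g)))
1/((-11434 - 1*10217) - 33480/b(-46, -209)) = 1/((-11434 - 1*10217) - 33480*(-1/(209*(4 - 46 + (-46)**2 - 46*(-209))))) = 1/((-11434 - 10217) - 33480*(-1/(209*(4 - 46 + 2116 + 9614)))) = 1/(-21651 - 33480/((-209*11688))) = 1/(-21651 - 33480/(-2442792)) = 1/(-21651 - 33480*(-1/2442792)) = 1/(-21651 + 1395/101783) = 1/(-2203702338/101783) = -101783/2203702338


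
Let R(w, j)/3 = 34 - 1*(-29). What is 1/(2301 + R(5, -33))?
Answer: 1/2490 ≈ 0.00040161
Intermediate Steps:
R(w, j) = 189 (R(w, j) = 3*(34 - 1*(-29)) = 3*(34 + 29) = 3*63 = 189)
1/(2301 + R(5, -33)) = 1/(2301 + 189) = 1/2490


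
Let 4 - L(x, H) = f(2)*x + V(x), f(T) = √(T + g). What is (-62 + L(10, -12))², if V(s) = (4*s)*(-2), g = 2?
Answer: 4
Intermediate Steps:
f(T) = √(2 + T) (f(T) = √(T + 2) = √(2 + T))
V(s) = -8*s
L(x, H) = 4 + 6*x (L(x, H) = 4 - (√(2 + 2)*x - 8*x) = 4 - (√4*x - 8*x) = 4 - (2*x - 8*x) = 4 - (-6)*x = 4 + 6*x)
(-62 + L(10, -12))² = (-62 + (4 + 6*10))² = (-62 + (4 + 60))² = (-62 + 64)² = 2² = 4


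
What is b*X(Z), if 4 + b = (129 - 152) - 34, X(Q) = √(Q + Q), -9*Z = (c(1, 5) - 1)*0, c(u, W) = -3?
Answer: 0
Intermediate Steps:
Z = 0 (Z = -(-3 - 1)*0/9 = -(-4)*0/9 = -⅑*0 = 0)
X(Q) = √2*√Q (X(Q) = √(2*Q) = √2*√Q)
b = -61 (b = -4 + ((129 - 152) - 34) = -4 + (-23 - 34) = -4 - 57 = -61)
b*X(Z) = -61*√2*√0 = -61*√2*0 = -61*0 = 0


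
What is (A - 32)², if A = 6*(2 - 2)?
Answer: 1024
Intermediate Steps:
A = 0 (A = 6*0 = 0)
(A - 32)² = (0 - 32)² = (-32)² = 1024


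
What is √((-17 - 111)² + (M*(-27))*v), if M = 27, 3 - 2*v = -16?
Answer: √37834/2 ≈ 97.255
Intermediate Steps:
v = 19/2 (v = 3/2 - ½*(-16) = 3/2 + 8 = 19/2 ≈ 9.5000)
√((-17 - 111)² + (M*(-27))*v) = √((-17 - 111)² + (27*(-27))*(19/2)) = √((-128)² - 729*19/2) = √(16384 - 13851/2) = √(18917/2) = √37834/2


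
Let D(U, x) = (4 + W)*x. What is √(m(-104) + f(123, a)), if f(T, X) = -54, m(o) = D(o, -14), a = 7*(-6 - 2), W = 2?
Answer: I*√138 ≈ 11.747*I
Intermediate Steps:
a = -56 (a = 7*(-8) = -56)
D(U, x) = 6*x (D(U, x) = (4 + 2)*x = 6*x)
m(o) = -84 (m(o) = 6*(-14) = -84)
√(m(-104) + f(123, a)) = √(-84 - 54) = √(-138) = I*√138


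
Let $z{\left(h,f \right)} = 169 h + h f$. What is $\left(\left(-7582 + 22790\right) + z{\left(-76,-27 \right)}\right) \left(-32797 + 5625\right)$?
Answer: $-119991552$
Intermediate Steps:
$z{\left(h,f \right)} = 169 h + f h$
$\left(\left(-7582 + 22790\right) + z{\left(-76,-27 \right)}\right) \left(-32797 + 5625\right) = \left(\left(-7582 + 22790\right) - 76 \left(169 - 27\right)\right) \left(-32797 + 5625\right) = \left(15208 - 10792\right) \left(-27172\right) = 4416 \left(-27172\right) = -119991552$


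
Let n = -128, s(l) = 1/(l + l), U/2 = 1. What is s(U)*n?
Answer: -32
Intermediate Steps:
U = 2 (U = 2*1 = 2)
s(l) = 1/(2*l)
s(U)*n = ((½)/2)*(-128) = ((½)*(½))*(-128) = (¼)*(-128) = -32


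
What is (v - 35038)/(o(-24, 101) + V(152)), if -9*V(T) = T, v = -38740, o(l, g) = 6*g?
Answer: -332001/2651 ≈ -125.24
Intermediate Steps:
V(T) = -T/9
(v - 35038)/(o(-24, 101) + V(152)) = (-38740 - 35038)/(6*101 - 1/9*152) = -73778/(606 - 152/9) = -73778/5302/9 = -73778*9/5302 = -332001/2651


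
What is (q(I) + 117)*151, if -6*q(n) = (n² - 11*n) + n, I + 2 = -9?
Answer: 23707/2 ≈ 11854.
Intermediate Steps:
I = -11 (I = -2 - 9 = -11)
q(n) = -n²/6 + 5*n/3 (q(n) = -((n² - 11*n) + n)/6 = -(n² - 10*n)/6 = -n²/6 + 5*n/3)
(q(I) + 117)*151 = ((⅙)*(-11)*(10 - 1*(-11)) + 117)*151 = ((⅙)*(-11)*(10 + 11) + 117)*151 = ((⅙)*(-11)*21 + 117)*151 = (-77/2 + 117)*151 = (157/2)*151 = 23707/2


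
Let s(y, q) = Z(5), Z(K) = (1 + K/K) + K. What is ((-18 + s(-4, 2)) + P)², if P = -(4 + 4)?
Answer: 361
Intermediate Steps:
P = -8 (P = -1*8 = -8)
Z(K) = 2 + K (Z(K) = (1 + 1) + K = 2 + K)
s(y, q) = 7 (s(y, q) = 2 + 5 = 7)
((-18 + s(-4, 2)) + P)² = ((-18 + 7) - 8)² = (-11 - 8)² = (-19)² = 361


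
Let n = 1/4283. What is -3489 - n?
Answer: -14943388/4283 ≈ -3489.0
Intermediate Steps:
n = 1/4283 ≈ 0.00023348
-3489 - n = -3489 - 1*1/4283 = -3489 - 1/4283 = -14943388/4283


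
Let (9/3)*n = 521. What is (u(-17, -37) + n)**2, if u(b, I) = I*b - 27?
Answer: 5414929/9 ≈ 6.0166e+5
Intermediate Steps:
u(b, I) = -27 + I*b
n = 521/3 (n = (1/3)*521 = 521/3 ≈ 173.67)
(u(-17, -37) + n)**2 = ((-27 - 37*(-17)) + 521/3)**2 = ((-27 + 629) + 521/3)**2 = (602 + 521/3)**2 = (2327/3)**2 = 5414929/9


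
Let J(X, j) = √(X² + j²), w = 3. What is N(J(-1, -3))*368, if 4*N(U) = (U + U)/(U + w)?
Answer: 1840 - 552*√10 ≈ 94.423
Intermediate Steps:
N(U) = U/(2*(3 + U)) (N(U) = ((U + U)/(U + 3))/4 = ((2*U)/(3 + U))/4 = (2*U/(3 + U))/4 = U/(2*(3 + U)))
N(J(-1, -3))*368 = (√((-1)² + (-3)²)/(2*(3 + √((-1)² + (-3)²))))*368 = (√(1 + 9)/(2*(3 + √(1 + 9))))*368 = (√10/(2*(3 + √10)))*368 = 184*√10/(3 + √10)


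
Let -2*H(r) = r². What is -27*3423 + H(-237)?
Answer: -241011/2 ≈ -1.2051e+5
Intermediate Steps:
H(r) = -r²/2
-27*3423 + H(-237) = -27*3423 - ½*(-237)² = -92421 - ½*56169 = -92421 - 56169/2 = -241011/2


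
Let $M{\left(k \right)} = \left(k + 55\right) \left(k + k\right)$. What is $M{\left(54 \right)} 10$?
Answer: $117720$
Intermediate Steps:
$M{\left(k \right)} = 2 k \left(55 + k\right)$ ($M{\left(k \right)} = \left(55 + k\right) 2 k = 2 k \left(55 + k\right)$)
$M{\left(54 \right)} 10 = 2 \cdot 54 \left(55 + 54\right) 10 = 2 \cdot 54 \cdot 109 \cdot 10 = 11772 \cdot 10 = 117720$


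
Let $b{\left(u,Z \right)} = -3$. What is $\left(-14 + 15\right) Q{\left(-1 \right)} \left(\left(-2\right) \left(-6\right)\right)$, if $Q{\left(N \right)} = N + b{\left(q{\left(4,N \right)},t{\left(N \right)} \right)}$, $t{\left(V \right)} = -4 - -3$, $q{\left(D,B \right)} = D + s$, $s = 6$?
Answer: $-48$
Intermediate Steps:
$q{\left(D,B \right)} = 6 + D$ ($q{\left(D,B \right)} = D + 6 = 6 + D$)
$t{\left(V \right)} = -1$ ($t{\left(V \right)} = -4 + 3 = -1$)
$Q{\left(N \right)} = -3 + N$ ($Q{\left(N \right)} = N - 3 = -3 + N$)
$\left(-14 + 15\right) Q{\left(-1 \right)} \left(\left(-2\right) \left(-6\right)\right) = \left(-14 + 15\right) \left(-3 - 1\right) \left(\left(-2\right) \left(-6\right)\right) = 1 \left(-4\right) 12 = \left(-4\right) 12 = -48$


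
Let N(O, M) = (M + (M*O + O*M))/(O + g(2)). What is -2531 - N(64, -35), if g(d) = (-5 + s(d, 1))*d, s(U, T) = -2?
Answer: -24407/10 ≈ -2440.7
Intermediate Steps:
g(d) = -7*d (g(d) = (-5 - 2)*d = -7*d)
N(O, M) = (M + 2*M*O)/(-14 + O) (N(O, M) = (M + (M*O + O*M))/(O - 7*2) = (M + (M*O + M*O))/(O - 14) = (M + 2*M*O)/(-14 + O))
-2531 - N(64, -35) = -2531 - (-35)*(1 + 2*64)/(-14 + 64) = -2531 - (-35)*(1 + 128)/50 = -2531 - (-35)*129/50 = -2531 - 1*(-903/10) = -2531 + 903/10 = -24407/10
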